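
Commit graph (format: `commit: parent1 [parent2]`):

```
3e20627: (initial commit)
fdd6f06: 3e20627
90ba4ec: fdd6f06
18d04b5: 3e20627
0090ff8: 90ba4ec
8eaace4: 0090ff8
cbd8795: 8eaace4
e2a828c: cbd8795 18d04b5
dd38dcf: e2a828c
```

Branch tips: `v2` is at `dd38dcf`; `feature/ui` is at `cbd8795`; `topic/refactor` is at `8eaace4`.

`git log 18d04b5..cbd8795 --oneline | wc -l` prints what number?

Reachable from cbd8795: {0090ff8, 3e20627, 8eaace4, 90ba4ec, cbd8795, fdd6f06}.
Reachable from 18d04b5: {18d04b5, 3e20627}.
In cbd8795's history but not 18d04b5's: {0090ff8, 8eaace4, 90ba4ec, cbd8795, fdd6f06} — 5 commits.

5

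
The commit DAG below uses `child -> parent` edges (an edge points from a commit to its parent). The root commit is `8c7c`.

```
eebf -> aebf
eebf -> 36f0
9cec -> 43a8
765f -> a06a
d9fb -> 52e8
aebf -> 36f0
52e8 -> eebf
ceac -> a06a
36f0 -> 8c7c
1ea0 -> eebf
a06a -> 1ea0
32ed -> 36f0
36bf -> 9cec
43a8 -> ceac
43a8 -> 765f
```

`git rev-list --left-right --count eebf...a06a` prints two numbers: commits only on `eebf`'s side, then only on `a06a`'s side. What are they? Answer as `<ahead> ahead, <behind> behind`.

0 ahead, 2 behind

Reachable from eebf: {36f0, 8c7c, aebf, eebf}.
Reachable from a06a: {1ea0, 36f0, 8c7c, a06a, aebf, eebf}.
Only in eebf's history (ahead): {} — 0.
Only in a06a's history (behind): {1ea0, a06a} — 2.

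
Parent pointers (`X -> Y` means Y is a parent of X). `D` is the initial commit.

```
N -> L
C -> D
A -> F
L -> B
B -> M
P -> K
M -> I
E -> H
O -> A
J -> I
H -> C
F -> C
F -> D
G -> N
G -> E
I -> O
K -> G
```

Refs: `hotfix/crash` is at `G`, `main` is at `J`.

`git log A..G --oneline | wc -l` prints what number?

Reachable from G: {A, B, C, D, E, F, G, H, I, L, M, N, O}.
Reachable from A: {A, C, D, F}.
In G's history but not A's: {B, E, G, H, I, L, M, N, O} — 9 commits.

9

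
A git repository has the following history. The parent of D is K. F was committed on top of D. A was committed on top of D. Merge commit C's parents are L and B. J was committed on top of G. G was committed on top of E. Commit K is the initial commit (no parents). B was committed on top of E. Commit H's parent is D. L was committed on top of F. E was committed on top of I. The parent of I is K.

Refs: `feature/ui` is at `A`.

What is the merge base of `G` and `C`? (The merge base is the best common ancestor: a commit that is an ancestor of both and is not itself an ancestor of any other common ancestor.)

Ancestors of G: {E, G, I, K}.
Ancestors of C: {B, C, D, E, F, I, K, L}.
Common ancestors: {E, I, K}.
Among these, E is not an ancestor of any other common ancestor — it is the merge base.

E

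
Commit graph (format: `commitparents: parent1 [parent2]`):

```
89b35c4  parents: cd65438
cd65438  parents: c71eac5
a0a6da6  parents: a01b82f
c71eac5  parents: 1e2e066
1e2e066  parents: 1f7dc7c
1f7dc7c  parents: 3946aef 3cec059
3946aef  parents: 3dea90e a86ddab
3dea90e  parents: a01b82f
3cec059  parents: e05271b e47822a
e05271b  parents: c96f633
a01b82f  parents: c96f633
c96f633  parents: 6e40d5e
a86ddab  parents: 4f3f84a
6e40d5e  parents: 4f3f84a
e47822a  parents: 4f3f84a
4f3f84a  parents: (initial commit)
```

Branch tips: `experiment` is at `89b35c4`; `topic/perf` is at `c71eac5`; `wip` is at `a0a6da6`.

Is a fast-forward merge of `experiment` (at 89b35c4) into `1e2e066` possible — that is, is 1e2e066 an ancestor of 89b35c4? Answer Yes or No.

A fast-forward from 1e2e066 to 89b35c4 is possible iff 1e2e066 is an ancestor of 89b35c4.
Ancestors of 89b35c4: {1e2e066, 1f7dc7c, 3946aef, 3cec059, 3dea90e, 4f3f84a, 6e40d5e, 89b35c4, a01b82f, a86ddab, c71eac5, c96f633, cd65438, e05271b, e47822a}.
1e2e066 is among them, so fast-forward is possible.

Yes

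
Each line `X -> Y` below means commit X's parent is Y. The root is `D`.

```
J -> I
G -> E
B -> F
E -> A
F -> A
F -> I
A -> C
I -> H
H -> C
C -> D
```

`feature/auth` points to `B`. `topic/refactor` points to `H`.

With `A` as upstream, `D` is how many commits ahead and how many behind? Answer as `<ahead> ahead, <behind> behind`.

0 ahead, 2 behind

Reachable from D: {D}.
Reachable from A: {A, C, D}.
Only in D's history (ahead): {} — 0.
Only in A's history (behind): {A, C} — 2.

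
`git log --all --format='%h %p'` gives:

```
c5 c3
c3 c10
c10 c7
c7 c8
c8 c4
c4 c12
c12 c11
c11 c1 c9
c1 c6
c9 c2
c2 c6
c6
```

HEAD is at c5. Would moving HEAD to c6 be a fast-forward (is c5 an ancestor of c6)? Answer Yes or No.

A fast-forward from c5 to c6 is possible iff c5 is an ancestor of c6.
Ancestors of c6: {c6}.
c5 is not among them, so fast-forward is not possible.

No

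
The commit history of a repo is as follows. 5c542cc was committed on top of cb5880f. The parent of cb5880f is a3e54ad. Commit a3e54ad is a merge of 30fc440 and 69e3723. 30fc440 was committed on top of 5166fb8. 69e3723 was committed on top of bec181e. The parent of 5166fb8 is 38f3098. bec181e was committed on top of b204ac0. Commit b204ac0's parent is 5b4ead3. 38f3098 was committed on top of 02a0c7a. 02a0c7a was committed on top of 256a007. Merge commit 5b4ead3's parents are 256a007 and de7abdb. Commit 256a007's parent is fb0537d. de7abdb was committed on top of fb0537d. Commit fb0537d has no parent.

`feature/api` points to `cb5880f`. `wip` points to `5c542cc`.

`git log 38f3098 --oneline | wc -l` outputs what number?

Walking parent pointers from 38f3098: reachable set = {02a0c7a, 256a007, 38f3098, fb0537d}.
That is 4 commits.

4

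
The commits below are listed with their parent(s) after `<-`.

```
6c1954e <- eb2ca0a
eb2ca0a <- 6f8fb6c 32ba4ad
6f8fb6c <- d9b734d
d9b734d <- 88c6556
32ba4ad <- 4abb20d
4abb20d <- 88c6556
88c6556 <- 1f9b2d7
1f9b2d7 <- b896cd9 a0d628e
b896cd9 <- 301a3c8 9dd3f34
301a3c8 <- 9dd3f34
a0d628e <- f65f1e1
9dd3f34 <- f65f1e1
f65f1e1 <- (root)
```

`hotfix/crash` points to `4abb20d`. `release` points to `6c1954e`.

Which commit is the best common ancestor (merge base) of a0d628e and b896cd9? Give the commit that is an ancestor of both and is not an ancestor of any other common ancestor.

Ancestors of a0d628e: {a0d628e, f65f1e1}.
Ancestors of b896cd9: {301a3c8, 9dd3f34, b896cd9, f65f1e1}.
Common ancestors: {f65f1e1}.
The only common ancestor is f65f1e1, so it is the merge base.

f65f1e1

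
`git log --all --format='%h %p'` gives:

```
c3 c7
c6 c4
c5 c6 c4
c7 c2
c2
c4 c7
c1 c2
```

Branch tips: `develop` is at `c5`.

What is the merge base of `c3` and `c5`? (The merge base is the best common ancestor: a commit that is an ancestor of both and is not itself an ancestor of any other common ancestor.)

c7

Ancestors of c3: {c2, c3, c7}.
Ancestors of c5: {c2, c4, c5, c6, c7}.
Common ancestors: {c2, c7}.
Among these, c7 is not an ancestor of any other common ancestor — it is the merge base.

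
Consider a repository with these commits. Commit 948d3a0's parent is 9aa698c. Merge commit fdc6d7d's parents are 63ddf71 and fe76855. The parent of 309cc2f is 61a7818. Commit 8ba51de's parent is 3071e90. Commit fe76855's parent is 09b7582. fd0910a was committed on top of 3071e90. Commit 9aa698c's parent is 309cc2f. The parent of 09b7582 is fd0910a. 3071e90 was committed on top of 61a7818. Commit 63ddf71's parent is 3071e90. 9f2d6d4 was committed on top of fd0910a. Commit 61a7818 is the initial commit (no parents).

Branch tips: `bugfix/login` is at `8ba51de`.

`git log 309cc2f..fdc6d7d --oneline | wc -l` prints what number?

6

Reachable from fdc6d7d: {09b7582, 3071e90, 61a7818, 63ddf71, fd0910a, fdc6d7d, fe76855}.
Reachable from 309cc2f: {309cc2f, 61a7818}.
In fdc6d7d's history but not 309cc2f's: {09b7582, 3071e90, 63ddf71, fd0910a, fdc6d7d, fe76855} — 6 commits.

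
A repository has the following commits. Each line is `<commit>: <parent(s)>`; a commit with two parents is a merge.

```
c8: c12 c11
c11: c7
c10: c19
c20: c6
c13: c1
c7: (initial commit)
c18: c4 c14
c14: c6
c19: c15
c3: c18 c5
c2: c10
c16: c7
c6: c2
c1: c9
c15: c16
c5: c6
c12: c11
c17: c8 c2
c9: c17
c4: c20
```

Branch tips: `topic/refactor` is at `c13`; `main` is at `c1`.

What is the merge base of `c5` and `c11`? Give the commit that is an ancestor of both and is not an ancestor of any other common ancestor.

Ancestors of c5: {c10, c15, c16, c19, c2, c5, c6, c7}.
Ancestors of c11: {c11, c7}.
Common ancestors: {c7}.
The only common ancestor is c7, so it is the merge base.

c7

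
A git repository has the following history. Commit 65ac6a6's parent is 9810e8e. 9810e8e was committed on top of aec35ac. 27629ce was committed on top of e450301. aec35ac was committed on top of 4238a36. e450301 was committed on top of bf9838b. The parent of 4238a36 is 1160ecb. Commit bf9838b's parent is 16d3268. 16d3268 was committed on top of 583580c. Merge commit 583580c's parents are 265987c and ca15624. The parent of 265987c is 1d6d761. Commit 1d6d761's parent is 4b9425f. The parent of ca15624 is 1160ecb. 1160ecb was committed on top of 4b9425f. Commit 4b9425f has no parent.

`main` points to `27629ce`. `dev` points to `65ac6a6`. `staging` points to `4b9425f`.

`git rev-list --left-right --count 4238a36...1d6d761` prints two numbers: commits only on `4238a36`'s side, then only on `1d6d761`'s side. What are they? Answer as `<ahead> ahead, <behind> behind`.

2 ahead, 1 behind

Reachable from 4238a36: {1160ecb, 4238a36, 4b9425f}.
Reachable from 1d6d761: {1d6d761, 4b9425f}.
Only in 4238a36's history (ahead): {1160ecb, 4238a36} — 2.
Only in 1d6d761's history (behind): {1d6d761} — 1.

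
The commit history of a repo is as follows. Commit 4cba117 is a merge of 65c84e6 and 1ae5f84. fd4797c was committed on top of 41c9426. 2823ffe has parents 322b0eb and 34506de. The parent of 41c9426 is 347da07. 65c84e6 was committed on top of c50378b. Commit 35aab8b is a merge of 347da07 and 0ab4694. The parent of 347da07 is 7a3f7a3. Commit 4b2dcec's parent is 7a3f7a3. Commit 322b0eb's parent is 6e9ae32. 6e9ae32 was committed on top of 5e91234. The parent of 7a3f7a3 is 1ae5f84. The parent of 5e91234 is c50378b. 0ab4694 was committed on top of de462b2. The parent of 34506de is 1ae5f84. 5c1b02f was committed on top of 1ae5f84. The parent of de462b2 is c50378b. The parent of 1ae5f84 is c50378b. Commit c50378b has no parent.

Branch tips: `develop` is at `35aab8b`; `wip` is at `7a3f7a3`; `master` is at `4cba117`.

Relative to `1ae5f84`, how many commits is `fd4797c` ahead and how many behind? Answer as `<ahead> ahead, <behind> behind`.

Reachable from fd4797c: {1ae5f84, 347da07, 41c9426, 7a3f7a3, c50378b, fd4797c}.
Reachable from 1ae5f84: {1ae5f84, c50378b}.
Only in fd4797c's history (ahead): {347da07, 41c9426, 7a3f7a3, fd4797c} — 4.
Only in 1ae5f84's history (behind): {} — 0.

4 ahead, 0 behind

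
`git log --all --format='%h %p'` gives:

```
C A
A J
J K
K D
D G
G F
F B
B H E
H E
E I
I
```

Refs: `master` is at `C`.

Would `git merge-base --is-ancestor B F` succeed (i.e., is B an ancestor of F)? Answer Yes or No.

Yes

Ancestors of F (commits reachable by following parents): {B, E, F, H, I}.
B is in that set, so it is an ancestor of F.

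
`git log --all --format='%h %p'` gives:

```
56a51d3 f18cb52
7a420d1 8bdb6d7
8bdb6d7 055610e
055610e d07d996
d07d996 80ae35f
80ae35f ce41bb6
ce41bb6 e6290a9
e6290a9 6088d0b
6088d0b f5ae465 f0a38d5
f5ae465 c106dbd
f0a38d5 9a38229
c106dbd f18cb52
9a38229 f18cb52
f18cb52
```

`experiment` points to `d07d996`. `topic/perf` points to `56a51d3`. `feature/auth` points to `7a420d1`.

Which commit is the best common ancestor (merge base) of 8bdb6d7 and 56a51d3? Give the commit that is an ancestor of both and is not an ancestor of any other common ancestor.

Ancestors of 8bdb6d7: {055610e, 6088d0b, 80ae35f, 8bdb6d7, 9a38229, c106dbd, ce41bb6, d07d996, e6290a9, f0a38d5, f18cb52, f5ae465}.
Ancestors of 56a51d3: {56a51d3, f18cb52}.
Common ancestors: {f18cb52}.
The only common ancestor is f18cb52, so it is the merge base.

f18cb52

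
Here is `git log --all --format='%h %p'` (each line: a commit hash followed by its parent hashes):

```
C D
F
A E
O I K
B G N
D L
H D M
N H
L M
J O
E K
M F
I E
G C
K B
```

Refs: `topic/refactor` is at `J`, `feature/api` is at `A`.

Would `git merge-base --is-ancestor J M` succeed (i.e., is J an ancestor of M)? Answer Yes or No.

No

Ancestors of M: {F, M}.
J is not in that set, so it is not an ancestor of M.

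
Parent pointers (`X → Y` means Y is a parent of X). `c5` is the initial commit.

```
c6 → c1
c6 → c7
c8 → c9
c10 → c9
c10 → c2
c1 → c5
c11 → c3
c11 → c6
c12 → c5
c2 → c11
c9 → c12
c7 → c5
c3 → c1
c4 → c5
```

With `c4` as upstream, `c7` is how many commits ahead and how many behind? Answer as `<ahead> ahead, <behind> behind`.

1 ahead, 1 behind

Reachable from c7: {c5, c7}.
Reachable from c4: {c4, c5}.
Only in c7's history (ahead): {c7} — 1.
Only in c4's history (behind): {c4} — 1.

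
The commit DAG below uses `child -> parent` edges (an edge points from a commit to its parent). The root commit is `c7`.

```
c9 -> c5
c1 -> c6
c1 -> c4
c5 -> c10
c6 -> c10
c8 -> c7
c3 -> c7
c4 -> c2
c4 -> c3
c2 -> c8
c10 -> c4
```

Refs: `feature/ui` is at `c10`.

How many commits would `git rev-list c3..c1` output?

Reachable from c1: {c1, c10, c2, c3, c4, c6, c7, c8}.
Reachable from c3: {c3, c7}.
In c1's history but not c3's: {c1, c10, c2, c4, c6, c8} — 6 commits.

6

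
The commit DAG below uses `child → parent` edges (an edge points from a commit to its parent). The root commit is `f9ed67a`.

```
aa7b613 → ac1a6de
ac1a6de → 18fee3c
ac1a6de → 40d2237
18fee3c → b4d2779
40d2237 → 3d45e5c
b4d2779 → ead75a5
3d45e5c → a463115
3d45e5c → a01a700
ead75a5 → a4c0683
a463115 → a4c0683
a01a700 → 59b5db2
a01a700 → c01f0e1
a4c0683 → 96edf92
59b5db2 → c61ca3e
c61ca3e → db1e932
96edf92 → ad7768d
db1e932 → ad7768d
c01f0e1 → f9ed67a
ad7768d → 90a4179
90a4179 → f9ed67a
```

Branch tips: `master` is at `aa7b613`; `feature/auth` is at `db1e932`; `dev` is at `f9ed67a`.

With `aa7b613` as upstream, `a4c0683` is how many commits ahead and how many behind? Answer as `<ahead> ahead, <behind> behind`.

Reachable from a4c0683: {90a4179, 96edf92, a4c0683, ad7768d, f9ed67a}.
Reachable from aa7b613: {18fee3c, 3d45e5c, 40d2237, 59b5db2, 90a4179, 96edf92, a01a700, a463115, a4c0683, aa7b613, ac1a6de, ad7768d, b4d2779, c01f0e1, c61ca3e, db1e932, ead75a5, f9ed67a}.
Only in a4c0683's history (ahead): {} — 0.
Only in aa7b613's history (behind): {18fee3c, 3d45e5c, 40d2237, 59b5db2, a01a700, a463115, aa7b613, ac1a6de, b4d2779, c01f0e1, c61ca3e, db1e932, ead75a5} — 13.

0 ahead, 13 behind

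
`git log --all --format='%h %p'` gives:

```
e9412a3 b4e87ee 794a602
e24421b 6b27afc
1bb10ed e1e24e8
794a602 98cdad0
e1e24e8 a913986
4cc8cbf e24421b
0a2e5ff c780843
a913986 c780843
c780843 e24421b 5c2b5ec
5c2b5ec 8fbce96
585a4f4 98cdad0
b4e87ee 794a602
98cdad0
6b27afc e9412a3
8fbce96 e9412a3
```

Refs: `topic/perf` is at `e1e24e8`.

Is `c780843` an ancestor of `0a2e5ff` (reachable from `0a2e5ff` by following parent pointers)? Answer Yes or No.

Ancestors of 0a2e5ff (commits reachable by following parents): {0a2e5ff, 5c2b5ec, 6b27afc, 794a602, 8fbce96, 98cdad0, b4e87ee, c780843, e24421b, e9412a3}.
c780843 is in that set, so it is an ancestor of 0a2e5ff.

Yes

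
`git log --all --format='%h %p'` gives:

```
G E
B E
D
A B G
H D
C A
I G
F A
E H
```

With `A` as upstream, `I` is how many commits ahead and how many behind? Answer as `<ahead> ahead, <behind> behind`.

1 ahead, 2 behind

Reachable from I: {D, E, G, H, I}.
Reachable from A: {A, B, D, E, G, H}.
Only in I's history (ahead): {I} — 1.
Only in A's history (behind): {A, B} — 2.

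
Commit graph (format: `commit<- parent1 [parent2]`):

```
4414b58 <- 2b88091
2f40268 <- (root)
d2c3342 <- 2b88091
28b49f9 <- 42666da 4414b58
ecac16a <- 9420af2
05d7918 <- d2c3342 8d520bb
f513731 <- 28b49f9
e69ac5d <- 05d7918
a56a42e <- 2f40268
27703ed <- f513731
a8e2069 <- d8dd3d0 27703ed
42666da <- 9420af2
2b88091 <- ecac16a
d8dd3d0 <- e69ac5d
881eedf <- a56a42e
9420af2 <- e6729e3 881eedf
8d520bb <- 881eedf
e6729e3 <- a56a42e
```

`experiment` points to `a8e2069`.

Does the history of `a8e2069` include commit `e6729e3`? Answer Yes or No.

Yes

Ancestors of a8e2069 (commits reachable by following parents): {05d7918, 27703ed, 28b49f9, 2b88091, 2f40268, 42666da, 4414b58, 881eedf, 8d520bb, 9420af2, a56a42e, a8e2069, d2c3342, d8dd3d0, e6729e3, e69ac5d, ecac16a, f513731}.
e6729e3 is in that set, so it is an ancestor of a8e2069.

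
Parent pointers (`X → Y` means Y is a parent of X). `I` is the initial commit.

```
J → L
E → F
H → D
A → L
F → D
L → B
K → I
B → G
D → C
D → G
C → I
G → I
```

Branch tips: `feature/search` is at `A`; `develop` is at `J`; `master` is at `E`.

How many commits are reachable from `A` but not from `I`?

4

Reachable from A: {A, B, G, I, L}.
Reachable from I: {I}.
In A's history but not I's: {A, B, G, L} — 4 commits.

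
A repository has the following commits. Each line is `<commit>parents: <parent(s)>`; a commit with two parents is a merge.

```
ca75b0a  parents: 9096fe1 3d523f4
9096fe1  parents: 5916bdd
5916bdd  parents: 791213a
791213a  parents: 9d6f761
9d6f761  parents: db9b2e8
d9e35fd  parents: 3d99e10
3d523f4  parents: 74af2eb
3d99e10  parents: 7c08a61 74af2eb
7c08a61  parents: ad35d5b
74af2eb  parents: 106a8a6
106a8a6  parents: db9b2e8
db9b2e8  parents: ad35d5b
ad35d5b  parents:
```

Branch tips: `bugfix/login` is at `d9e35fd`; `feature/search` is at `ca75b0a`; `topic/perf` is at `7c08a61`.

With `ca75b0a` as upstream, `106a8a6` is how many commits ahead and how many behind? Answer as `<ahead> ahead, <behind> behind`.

Reachable from 106a8a6: {106a8a6, ad35d5b, db9b2e8}.
Reachable from ca75b0a: {106a8a6, 3d523f4, 5916bdd, 74af2eb, 791213a, 9096fe1, 9d6f761, ad35d5b, ca75b0a, db9b2e8}.
Only in 106a8a6's history (ahead): {} — 0.
Only in ca75b0a's history (behind): {3d523f4, 5916bdd, 74af2eb, 791213a, 9096fe1, 9d6f761, ca75b0a} — 7.

0 ahead, 7 behind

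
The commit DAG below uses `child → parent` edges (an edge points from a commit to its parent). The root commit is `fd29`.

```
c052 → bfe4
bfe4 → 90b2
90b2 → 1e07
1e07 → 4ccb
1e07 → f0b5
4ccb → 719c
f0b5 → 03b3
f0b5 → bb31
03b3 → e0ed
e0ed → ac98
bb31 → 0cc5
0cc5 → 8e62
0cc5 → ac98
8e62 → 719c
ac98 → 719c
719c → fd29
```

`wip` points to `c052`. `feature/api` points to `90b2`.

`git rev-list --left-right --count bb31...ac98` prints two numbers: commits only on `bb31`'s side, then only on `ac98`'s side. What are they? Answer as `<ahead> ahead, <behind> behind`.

Reachable from bb31: {0cc5, 719c, 8e62, ac98, bb31, fd29}.
Reachable from ac98: {719c, ac98, fd29}.
Only in bb31's history (ahead): {0cc5, 8e62, bb31} — 3.
Only in ac98's history (behind): {} — 0.

3 ahead, 0 behind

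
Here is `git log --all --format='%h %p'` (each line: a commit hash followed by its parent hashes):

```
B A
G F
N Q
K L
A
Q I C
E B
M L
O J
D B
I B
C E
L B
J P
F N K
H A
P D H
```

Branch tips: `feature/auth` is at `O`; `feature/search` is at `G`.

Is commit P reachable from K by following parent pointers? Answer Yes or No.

No

Ancestors of K: {A, B, K, L}.
P is not in that set, so it is not an ancestor of K.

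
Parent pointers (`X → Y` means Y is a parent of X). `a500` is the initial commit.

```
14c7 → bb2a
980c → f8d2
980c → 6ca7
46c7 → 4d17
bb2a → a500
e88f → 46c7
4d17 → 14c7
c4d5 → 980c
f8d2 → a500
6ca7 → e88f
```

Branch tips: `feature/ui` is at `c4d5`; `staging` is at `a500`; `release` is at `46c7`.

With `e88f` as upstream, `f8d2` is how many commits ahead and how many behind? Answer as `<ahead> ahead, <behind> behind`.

Reachable from f8d2: {a500, f8d2}.
Reachable from e88f: {14c7, 46c7, 4d17, a500, bb2a, e88f}.
Only in f8d2's history (ahead): {f8d2} — 1.
Only in e88f's history (behind): {14c7, 46c7, 4d17, bb2a, e88f} — 5.

1 ahead, 5 behind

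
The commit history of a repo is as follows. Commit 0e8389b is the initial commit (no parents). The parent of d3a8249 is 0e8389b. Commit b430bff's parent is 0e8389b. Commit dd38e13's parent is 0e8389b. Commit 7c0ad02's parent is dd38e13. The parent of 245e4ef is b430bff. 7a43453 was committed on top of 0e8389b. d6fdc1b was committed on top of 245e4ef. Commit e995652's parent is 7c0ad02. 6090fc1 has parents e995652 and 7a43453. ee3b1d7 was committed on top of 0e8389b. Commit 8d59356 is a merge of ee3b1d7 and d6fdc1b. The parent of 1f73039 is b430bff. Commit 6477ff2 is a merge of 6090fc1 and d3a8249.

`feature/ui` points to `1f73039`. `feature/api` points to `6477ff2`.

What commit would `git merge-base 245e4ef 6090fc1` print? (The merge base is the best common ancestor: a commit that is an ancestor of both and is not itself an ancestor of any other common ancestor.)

0e8389b

Ancestors of 245e4ef: {0e8389b, 245e4ef, b430bff}.
Ancestors of 6090fc1: {0e8389b, 6090fc1, 7a43453, 7c0ad02, dd38e13, e995652}.
Common ancestors: {0e8389b}.
The only common ancestor is 0e8389b, so it is the merge base.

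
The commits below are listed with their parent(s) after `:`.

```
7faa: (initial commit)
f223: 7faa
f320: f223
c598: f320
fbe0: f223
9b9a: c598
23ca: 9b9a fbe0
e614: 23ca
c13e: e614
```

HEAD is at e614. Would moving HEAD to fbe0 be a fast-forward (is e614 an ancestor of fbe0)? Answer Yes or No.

A fast-forward from e614 to fbe0 is possible iff e614 is an ancestor of fbe0.
Ancestors of fbe0: {7faa, f223, fbe0}.
e614 is not among them, so fast-forward is not possible.

No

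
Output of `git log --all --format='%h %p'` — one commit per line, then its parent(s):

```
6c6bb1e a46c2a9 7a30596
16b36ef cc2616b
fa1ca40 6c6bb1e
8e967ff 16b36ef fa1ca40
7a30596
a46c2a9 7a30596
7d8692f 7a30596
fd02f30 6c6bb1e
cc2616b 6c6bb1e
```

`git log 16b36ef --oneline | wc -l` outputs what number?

Walking parent pointers from 16b36ef: reachable set = {16b36ef, 6c6bb1e, 7a30596, a46c2a9, cc2616b}.
That is 5 commits.

5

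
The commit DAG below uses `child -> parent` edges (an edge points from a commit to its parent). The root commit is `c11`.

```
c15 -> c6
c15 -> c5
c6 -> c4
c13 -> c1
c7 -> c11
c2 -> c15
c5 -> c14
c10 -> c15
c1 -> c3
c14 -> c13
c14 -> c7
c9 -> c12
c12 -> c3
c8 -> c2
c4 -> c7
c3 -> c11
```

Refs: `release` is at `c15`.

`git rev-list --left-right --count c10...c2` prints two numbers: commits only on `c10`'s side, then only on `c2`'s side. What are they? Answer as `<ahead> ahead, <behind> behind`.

1 ahead, 1 behind

Reachable from c10: {c1, c10, c11, c13, c14, c15, c3, c4, c5, c6, c7}.
Reachable from c2: {c1, c11, c13, c14, c15, c2, c3, c4, c5, c6, c7}.
Only in c10's history (ahead): {c10} — 1.
Only in c2's history (behind): {c2} — 1.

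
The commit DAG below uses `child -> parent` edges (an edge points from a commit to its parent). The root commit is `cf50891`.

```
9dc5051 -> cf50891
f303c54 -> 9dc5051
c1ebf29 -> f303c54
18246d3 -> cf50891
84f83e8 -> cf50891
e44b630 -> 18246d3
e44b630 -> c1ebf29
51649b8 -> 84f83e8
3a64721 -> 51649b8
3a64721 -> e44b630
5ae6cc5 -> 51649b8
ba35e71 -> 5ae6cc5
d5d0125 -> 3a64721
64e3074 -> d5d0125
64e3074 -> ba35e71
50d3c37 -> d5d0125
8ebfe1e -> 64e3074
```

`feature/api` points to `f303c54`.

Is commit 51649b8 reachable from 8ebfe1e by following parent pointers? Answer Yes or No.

Ancestors of 8ebfe1e (commits reachable by following parents): {18246d3, 3a64721, 51649b8, 5ae6cc5, 64e3074, 84f83e8, 8ebfe1e, 9dc5051, ba35e71, c1ebf29, cf50891, d5d0125, e44b630, f303c54}.
51649b8 is in that set, so it is an ancestor of 8ebfe1e.

Yes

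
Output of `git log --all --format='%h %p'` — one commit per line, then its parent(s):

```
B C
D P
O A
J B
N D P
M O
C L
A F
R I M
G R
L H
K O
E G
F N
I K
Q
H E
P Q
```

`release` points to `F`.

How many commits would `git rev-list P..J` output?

16

Reachable from J: {A, B, C, D, E, F, G, H, I, J, K, L, M, N, O, P, Q, R}.
Reachable from P: {P, Q}.
In J's history but not P's: {A, B, C, D, E, F, G, H, I, J, K, L, M, N, O, R} — 16 commits.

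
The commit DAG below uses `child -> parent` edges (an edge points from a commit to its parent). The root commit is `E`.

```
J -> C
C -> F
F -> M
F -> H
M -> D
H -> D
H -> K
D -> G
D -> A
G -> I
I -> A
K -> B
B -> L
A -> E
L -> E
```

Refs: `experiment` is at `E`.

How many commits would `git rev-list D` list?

Walking parent pointers from D: reachable set = {A, D, E, G, I}.
That is 5 commits.

5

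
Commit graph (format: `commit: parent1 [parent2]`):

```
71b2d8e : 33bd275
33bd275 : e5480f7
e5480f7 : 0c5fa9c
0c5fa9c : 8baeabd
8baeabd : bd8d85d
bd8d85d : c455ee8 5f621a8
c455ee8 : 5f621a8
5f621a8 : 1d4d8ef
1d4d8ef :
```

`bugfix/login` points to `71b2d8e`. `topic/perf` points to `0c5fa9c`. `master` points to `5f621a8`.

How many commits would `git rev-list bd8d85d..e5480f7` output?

3

Reachable from e5480f7: {0c5fa9c, 1d4d8ef, 5f621a8, 8baeabd, bd8d85d, c455ee8, e5480f7}.
Reachable from bd8d85d: {1d4d8ef, 5f621a8, bd8d85d, c455ee8}.
In e5480f7's history but not bd8d85d's: {0c5fa9c, 8baeabd, e5480f7} — 3 commits.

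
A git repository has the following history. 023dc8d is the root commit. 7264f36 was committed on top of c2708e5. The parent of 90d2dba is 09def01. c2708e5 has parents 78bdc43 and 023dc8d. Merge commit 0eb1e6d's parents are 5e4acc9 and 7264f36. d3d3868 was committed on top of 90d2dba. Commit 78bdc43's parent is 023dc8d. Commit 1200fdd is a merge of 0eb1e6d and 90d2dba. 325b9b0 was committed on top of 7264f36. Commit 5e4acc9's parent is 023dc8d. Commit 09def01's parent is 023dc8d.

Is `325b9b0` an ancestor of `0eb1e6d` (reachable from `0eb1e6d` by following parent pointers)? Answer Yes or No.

No

Ancestors of 0eb1e6d: {023dc8d, 0eb1e6d, 5e4acc9, 7264f36, 78bdc43, c2708e5}.
325b9b0 is not in that set, so it is not an ancestor of 0eb1e6d.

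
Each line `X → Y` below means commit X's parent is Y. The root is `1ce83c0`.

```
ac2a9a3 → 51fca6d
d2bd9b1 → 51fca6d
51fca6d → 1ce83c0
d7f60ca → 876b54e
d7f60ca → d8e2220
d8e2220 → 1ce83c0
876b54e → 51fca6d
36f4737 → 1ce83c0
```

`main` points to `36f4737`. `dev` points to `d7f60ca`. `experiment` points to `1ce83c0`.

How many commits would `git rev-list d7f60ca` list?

Walking parent pointers from d7f60ca: reachable set = {1ce83c0, 51fca6d, 876b54e, d7f60ca, d8e2220}.
That is 5 commits.

5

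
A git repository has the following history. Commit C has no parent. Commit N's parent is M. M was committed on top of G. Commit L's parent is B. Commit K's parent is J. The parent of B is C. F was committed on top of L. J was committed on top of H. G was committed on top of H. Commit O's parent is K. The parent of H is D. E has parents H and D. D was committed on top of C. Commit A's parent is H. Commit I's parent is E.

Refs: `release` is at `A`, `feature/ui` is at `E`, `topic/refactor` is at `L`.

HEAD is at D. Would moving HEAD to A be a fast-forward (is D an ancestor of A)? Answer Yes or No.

A fast-forward from D to A is possible iff D is an ancestor of A.
Ancestors of A: {A, C, D, H}.
D is among them, so fast-forward is possible.

Yes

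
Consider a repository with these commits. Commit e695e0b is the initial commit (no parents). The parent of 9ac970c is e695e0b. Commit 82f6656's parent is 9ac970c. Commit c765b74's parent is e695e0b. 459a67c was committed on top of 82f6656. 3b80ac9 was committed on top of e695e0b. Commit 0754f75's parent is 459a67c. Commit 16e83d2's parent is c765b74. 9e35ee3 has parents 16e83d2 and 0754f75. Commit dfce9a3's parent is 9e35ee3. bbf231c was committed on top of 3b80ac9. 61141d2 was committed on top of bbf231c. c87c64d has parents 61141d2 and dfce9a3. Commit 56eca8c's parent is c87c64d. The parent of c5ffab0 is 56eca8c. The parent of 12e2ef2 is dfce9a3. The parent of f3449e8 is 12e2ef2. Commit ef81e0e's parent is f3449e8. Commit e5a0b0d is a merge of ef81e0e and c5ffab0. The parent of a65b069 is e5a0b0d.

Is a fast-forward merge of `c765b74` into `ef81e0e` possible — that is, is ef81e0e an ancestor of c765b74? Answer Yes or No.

No

A fast-forward from ef81e0e to c765b74 is possible iff ef81e0e is an ancestor of c765b74.
Ancestors of c765b74: {c765b74, e695e0b}.
ef81e0e is not among them, so fast-forward is not possible.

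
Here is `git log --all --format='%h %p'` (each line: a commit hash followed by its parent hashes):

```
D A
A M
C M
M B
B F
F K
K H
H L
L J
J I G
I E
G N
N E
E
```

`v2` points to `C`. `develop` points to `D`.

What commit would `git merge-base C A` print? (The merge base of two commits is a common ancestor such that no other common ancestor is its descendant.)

Ancestors of C: {B, C, E, F, G, H, I, J, K, L, M, N}.
Ancestors of A: {A, B, E, F, G, H, I, J, K, L, M, N}.
Common ancestors: {B, E, F, G, H, I, J, K, L, M, N}.
Among these, M is not an ancestor of any other common ancestor — it is the merge base.

M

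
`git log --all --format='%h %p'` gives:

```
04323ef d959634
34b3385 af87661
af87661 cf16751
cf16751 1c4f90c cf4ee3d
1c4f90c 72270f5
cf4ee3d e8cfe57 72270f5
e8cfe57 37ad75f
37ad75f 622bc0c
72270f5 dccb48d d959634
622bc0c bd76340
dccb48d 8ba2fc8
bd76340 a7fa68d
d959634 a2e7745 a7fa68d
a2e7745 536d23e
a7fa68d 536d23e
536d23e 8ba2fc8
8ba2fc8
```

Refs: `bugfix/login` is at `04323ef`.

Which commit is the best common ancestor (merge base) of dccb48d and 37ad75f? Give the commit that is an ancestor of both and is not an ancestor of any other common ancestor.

Ancestors of dccb48d: {8ba2fc8, dccb48d}.
Ancestors of 37ad75f: {37ad75f, 536d23e, 622bc0c, 8ba2fc8, a7fa68d, bd76340}.
Common ancestors: {8ba2fc8}.
The only common ancestor is 8ba2fc8, so it is the merge base.

8ba2fc8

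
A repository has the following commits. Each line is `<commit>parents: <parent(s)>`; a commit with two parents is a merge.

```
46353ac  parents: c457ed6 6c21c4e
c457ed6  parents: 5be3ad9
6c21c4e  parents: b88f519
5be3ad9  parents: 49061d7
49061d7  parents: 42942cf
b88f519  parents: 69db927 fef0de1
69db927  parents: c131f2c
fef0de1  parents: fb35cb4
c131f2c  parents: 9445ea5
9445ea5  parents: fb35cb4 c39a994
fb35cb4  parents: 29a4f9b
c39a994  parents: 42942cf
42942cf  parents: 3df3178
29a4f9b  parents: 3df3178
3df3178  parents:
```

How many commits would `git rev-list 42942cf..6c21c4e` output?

Reachable from 6c21c4e: {29a4f9b, 3df3178, 42942cf, 69db927, 6c21c4e, 9445ea5, b88f519, c131f2c, c39a994, fb35cb4, fef0de1}.
Reachable from 42942cf: {3df3178, 42942cf}.
In 6c21c4e's history but not 42942cf's: {29a4f9b, 69db927, 6c21c4e, 9445ea5, b88f519, c131f2c, c39a994, fb35cb4, fef0de1} — 9 commits.

9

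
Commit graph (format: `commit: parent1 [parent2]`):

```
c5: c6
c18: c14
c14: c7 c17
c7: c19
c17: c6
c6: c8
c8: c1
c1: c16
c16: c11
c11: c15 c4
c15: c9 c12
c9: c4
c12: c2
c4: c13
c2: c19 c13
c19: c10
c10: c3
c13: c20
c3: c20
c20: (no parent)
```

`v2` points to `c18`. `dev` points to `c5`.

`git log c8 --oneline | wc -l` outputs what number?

14

Walking parent pointers from c8: reachable set = {c1, c10, c11, c12, c13, c15, c16, c19, c2, c20, c3, c4, c8, c9}.
That is 14 commits.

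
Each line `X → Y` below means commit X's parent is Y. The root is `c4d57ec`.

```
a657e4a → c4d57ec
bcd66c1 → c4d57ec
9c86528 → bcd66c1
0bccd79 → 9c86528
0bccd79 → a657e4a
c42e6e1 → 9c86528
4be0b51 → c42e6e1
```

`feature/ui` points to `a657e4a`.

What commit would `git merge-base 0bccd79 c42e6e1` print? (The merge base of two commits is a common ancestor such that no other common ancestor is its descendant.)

9c86528

Ancestors of 0bccd79: {0bccd79, 9c86528, a657e4a, bcd66c1, c4d57ec}.
Ancestors of c42e6e1: {9c86528, bcd66c1, c42e6e1, c4d57ec}.
Common ancestors: {9c86528, bcd66c1, c4d57ec}.
Among these, 9c86528 is not an ancestor of any other common ancestor — it is the merge base.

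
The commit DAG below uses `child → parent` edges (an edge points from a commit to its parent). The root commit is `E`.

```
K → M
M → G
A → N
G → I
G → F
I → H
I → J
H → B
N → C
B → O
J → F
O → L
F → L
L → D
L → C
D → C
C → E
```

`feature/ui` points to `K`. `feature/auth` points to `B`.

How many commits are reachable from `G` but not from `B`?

Reachable from G: {B, C, D, E, F, G, H, I, J, L, O}.
Reachable from B: {B, C, D, E, L, O}.
In G's history but not B's: {F, G, H, I, J} — 5 commits.

5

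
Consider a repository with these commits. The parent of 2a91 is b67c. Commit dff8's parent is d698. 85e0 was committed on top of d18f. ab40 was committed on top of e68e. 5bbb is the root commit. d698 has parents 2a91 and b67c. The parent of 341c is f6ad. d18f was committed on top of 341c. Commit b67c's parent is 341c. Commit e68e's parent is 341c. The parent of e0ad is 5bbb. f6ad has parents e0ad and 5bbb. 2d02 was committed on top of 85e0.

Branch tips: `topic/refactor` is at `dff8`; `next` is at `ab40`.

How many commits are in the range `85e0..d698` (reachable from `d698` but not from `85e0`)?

Reachable from d698: {2a91, 341c, 5bbb, b67c, d698, e0ad, f6ad}.
Reachable from 85e0: {341c, 5bbb, 85e0, d18f, e0ad, f6ad}.
In d698's history but not 85e0's: {2a91, b67c, d698} — 3 commits.

3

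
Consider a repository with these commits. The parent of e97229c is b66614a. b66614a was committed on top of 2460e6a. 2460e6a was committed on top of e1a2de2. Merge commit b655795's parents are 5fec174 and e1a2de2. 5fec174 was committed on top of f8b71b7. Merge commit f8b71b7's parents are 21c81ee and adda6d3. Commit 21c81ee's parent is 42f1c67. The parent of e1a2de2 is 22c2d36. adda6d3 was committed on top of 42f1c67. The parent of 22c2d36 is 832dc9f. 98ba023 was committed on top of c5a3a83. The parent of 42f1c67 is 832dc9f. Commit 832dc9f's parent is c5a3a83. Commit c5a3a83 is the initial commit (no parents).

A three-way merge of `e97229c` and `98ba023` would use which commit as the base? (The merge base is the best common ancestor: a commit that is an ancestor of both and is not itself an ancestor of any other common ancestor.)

Ancestors of e97229c: {22c2d36, 2460e6a, 832dc9f, b66614a, c5a3a83, e1a2de2, e97229c}.
Ancestors of 98ba023: {98ba023, c5a3a83}.
Common ancestors: {c5a3a83}.
The only common ancestor is c5a3a83, so it is the merge base.

c5a3a83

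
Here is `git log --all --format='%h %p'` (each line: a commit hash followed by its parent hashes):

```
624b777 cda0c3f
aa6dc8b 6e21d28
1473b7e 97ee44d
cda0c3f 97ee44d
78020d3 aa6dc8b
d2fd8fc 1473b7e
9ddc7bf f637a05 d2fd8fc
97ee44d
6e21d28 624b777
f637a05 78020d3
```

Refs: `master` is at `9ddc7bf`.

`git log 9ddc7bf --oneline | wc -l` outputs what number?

10

Walking parent pointers from 9ddc7bf: reachable set = {1473b7e, 624b777, 6e21d28, 78020d3, 97ee44d, 9ddc7bf, aa6dc8b, cda0c3f, d2fd8fc, f637a05}.
That is 10 commits.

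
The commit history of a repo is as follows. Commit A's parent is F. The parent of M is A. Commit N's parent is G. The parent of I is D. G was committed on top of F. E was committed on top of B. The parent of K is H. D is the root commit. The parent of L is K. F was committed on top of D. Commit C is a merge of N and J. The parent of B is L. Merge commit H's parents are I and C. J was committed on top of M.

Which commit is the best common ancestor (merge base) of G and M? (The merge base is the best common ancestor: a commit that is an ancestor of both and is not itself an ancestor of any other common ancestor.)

F

Ancestors of G: {D, F, G}.
Ancestors of M: {A, D, F, M}.
Common ancestors: {D, F}.
Among these, F is not an ancestor of any other common ancestor — it is the merge base.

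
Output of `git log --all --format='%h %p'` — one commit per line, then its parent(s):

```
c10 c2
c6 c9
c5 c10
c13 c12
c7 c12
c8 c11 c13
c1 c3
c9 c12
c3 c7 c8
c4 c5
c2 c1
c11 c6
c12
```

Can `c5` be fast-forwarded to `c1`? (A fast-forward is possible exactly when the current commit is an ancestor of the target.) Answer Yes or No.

No

A fast-forward from c5 to c1 is possible iff c5 is an ancestor of c1.
Ancestors of c1: {c1, c11, c12, c13, c3, c6, c7, c8, c9}.
c5 is not among them, so fast-forward is not possible.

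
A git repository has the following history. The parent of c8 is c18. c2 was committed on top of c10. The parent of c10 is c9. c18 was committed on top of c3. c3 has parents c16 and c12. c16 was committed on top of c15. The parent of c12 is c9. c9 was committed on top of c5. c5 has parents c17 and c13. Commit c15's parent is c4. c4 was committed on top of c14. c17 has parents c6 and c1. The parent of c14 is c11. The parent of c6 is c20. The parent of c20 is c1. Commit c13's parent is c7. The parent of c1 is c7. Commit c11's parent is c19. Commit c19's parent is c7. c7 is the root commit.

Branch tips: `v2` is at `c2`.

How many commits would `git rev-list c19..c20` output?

Reachable from c20: {c1, c20, c7}.
Reachable from c19: {c19, c7}.
In c20's history but not c19's: {c1, c20} — 2 commits.

2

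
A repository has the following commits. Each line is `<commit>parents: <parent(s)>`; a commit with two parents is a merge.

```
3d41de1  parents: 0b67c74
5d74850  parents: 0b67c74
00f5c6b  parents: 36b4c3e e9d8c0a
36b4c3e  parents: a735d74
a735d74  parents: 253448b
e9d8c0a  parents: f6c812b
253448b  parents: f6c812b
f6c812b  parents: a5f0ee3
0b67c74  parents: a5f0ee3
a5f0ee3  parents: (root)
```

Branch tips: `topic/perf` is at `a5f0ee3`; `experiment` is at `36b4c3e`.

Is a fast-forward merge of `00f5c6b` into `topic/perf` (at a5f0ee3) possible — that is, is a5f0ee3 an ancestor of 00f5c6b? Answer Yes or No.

A fast-forward from a5f0ee3 to 00f5c6b is possible iff a5f0ee3 is an ancestor of 00f5c6b.
Ancestors of 00f5c6b: {00f5c6b, 253448b, 36b4c3e, a5f0ee3, a735d74, e9d8c0a, f6c812b}.
a5f0ee3 is among them, so fast-forward is possible.

Yes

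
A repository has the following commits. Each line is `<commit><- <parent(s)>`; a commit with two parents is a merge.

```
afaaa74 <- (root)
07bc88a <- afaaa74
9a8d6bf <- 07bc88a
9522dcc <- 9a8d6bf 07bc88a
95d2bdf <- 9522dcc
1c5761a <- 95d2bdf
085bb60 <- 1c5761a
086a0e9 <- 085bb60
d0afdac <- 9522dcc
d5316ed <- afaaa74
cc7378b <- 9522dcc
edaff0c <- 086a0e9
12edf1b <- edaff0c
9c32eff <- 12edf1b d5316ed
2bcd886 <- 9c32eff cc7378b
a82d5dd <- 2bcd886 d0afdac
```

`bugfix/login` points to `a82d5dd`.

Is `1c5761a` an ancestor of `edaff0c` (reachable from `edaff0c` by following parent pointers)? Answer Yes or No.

Ancestors of edaff0c (commits reachable by following parents): {07bc88a, 085bb60, 086a0e9, 1c5761a, 9522dcc, 95d2bdf, 9a8d6bf, afaaa74, edaff0c}.
1c5761a is in that set, so it is an ancestor of edaff0c.

Yes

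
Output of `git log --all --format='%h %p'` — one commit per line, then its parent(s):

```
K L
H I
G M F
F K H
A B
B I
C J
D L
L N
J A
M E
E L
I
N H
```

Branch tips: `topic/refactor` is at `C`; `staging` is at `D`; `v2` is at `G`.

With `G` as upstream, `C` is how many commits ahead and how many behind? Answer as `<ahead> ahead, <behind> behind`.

4 ahead, 8 behind

Reachable from C: {A, B, C, I, J}.
Reachable from G: {E, F, G, H, I, K, L, M, N}.
Only in C's history (ahead): {A, B, C, J} — 4.
Only in G's history (behind): {E, F, G, H, K, L, M, N} — 8.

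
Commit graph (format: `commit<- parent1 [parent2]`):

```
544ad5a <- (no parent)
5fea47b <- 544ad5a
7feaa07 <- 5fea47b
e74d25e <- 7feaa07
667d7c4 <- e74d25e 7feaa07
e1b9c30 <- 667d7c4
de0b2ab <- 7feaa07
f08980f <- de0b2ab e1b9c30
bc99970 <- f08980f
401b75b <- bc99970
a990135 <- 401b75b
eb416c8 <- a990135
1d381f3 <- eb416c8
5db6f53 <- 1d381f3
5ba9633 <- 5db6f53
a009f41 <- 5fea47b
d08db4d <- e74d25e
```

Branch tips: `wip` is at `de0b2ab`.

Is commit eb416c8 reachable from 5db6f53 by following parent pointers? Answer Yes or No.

Yes

Ancestors of 5db6f53 (commits reachable by following parents): {1d381f3, 401b75b, 544ad5a, 5db6f53, 5fea47b, 667d7c4, 7feaa07, a990135, bc99970, de0b2ab, e1b9c30, e74d25e, eb416c8, f08980f}.
eb416c8 is in that set, so it is an ancestor of 5db6f53.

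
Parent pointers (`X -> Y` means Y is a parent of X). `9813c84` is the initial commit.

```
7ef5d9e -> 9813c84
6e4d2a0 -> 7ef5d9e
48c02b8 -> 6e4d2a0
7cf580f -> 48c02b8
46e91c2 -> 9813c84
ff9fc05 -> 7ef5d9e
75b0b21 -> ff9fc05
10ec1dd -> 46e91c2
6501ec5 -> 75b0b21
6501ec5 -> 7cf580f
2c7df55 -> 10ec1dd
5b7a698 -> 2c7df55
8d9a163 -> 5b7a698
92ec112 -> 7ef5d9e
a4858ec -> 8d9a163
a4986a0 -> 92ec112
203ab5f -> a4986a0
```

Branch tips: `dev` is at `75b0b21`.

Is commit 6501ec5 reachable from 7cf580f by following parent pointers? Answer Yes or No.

Ancestors of 7cf580f: {48c02b8, 6e4d2a0, 7cf580f, 7ef5d9e, 9813c84}.
6501ec5 is not in that set, so it is not an ancestor of 7cf580f.

No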